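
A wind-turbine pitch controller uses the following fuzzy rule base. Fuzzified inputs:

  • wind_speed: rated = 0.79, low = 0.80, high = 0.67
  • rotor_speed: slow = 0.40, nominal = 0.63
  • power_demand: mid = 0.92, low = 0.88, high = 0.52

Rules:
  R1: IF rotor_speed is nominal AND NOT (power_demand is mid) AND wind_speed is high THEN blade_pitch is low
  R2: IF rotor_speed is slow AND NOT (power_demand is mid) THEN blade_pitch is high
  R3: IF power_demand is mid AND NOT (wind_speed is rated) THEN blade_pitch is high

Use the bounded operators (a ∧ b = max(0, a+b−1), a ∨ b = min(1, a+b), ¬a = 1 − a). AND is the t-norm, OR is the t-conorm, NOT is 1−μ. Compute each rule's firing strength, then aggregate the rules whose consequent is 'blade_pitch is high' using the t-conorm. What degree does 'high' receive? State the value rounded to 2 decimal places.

R1: nominal=0.63, ¬mid=1−0.92=0.08, high=0.67; AND[max(0, a+b−1)] → w = 0.00
R2: slow=0.40, ¬mid=1−0.92=0.08; AND[max(0, a+b−1)] → w = 0.00
R3: mid=0.92, ¬rated=1−0.79=0.21; AND[max(0, a+b−1)] → w = 0.13
Rules with consequent 'high': {R2, R3} → strengths 0.00, 0.13
Aggregate via t-conorm [min(1, a+b)]: 0.13

0.13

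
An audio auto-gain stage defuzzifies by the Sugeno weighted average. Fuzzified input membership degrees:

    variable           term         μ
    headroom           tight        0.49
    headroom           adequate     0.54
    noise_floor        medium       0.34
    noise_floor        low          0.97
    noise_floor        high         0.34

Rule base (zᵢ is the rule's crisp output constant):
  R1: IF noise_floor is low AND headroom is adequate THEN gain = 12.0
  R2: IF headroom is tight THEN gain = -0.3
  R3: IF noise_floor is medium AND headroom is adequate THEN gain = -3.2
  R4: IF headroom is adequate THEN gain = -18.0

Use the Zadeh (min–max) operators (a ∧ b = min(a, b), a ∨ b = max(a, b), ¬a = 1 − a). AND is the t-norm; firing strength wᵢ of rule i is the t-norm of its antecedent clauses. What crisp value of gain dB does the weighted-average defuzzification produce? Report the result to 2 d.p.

-2.34

R1 (z=12.0): low=0.97, adequate=0.54; AND[min(a, b)] → w = 0.54
R2 (z=-0.3): tight=0.49 → w = 0.49
R3 (z=-3.2): medium=0.34, adequate=0.54; AND[min(a, b)] → w = 0.34
R4 (z=-18.0): adequate=0.54 → w = 0.54
Weighted average = (0.54·12.0 + 0.49·-0.3 + 0.34·-3.2 + 0.54·-18.0) / (0.54 + 0.49 + 0.34 + 0.54)
  = -4.4750 / 1.9100 = -2.34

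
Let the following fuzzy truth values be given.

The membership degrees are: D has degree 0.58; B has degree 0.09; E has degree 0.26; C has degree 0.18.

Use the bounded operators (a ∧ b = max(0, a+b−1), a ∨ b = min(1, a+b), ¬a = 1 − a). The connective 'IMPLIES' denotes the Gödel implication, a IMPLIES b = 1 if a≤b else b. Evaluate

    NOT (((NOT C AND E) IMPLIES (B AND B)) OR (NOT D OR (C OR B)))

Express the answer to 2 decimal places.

NOT C = 1 − 0.18 = 0.82
NOT C AND E = max(0, a+b−1) on (0.82, 0.26) = 0.08
B AND B = max(0, a+b−1) on (0.09, 0.09) = 0.00
(NOT C AND E) IMPLIES (B AND B)  [Gödel: 1 if a≤b else b] with a=0.08, b=0.00 → 0.00
NOT D = 1 − 0.58 = 0.42
C OR B = min(1, a+b) on (0.18, 0.09) = 0.27
NOT D OR (C OR B) = min(1, a+b) on (0.42, 0.27) = 0.69
((NOT C AND E) IMPLIES (B AND B)) OR (NOT D OR (C OR B)) = min(1, a+b) on (0.00, 0.69) = 0.69
NOT (((NOT C AND E) IMPLIES (B AND B)) OR (NOT D OR (C OR B))) = 1 − 0.69 = 0.31

0.31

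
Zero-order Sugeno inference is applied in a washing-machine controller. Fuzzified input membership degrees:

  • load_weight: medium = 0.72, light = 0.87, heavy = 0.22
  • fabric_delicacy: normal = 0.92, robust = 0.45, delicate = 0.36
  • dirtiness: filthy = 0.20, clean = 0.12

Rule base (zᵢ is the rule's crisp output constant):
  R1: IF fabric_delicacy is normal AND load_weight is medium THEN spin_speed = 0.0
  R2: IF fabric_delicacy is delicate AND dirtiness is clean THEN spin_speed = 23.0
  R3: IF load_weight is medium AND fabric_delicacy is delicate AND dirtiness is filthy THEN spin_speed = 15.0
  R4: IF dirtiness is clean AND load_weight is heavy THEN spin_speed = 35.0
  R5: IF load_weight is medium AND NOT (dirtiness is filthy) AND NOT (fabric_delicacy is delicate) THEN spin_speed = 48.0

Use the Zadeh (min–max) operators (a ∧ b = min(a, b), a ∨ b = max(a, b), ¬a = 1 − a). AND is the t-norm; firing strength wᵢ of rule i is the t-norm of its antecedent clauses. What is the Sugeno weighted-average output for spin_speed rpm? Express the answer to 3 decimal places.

R1 (z=0.0): normal=0.92, medium=0.72; AND[min(a, b)] → w = 0.72
R2 (z=23.0): delicate=0.36, clean=0.12; AND[min(a, b)] → w = 0.12
R3 (z=15.0): medium=0.72, delicate=0.36, filthy=0.20; AND[min(a, b)] → w = 0.20
R4 (z=35.0): clean=0.12, heavy=0.22; AND[min(a, b)] → w = 0.12
R5 (z=48.0): medium=0.72, ¬filthy=1−0.20=0.80, ¬delicate=1−0.36=0.64; AND[min(a, b)] → w = 0.64
Weighted average = (0.72·0.0 + 0.12·23.0 + 0.20·15.0 + 0.12·35.0 + 0.64·48.0) / (0.72 + 0.12 + 0.20 + 0.12 + 0.64)
  = 40.6800 / 1.8000 = 22.600

22.600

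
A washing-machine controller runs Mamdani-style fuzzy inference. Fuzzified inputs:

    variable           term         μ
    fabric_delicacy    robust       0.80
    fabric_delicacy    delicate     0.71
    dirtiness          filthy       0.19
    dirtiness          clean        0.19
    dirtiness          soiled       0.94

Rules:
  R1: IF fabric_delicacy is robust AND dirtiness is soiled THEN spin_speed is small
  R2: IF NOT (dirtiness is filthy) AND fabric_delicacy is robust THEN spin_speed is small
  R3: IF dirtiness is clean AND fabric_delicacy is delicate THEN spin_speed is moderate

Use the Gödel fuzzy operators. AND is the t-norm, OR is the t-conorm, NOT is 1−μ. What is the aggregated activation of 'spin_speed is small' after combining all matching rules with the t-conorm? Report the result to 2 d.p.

0.80

R1: robust=0.80, soiled=0.94; AND[min(a, b)] → w = 0.80
R2: ¬filthy=1−0.19=0.81, robust=0.80; AND[min(a, b)] → w = 0.80
R3: clean=0.19, delicate=0.71; AND[min(a, b)] → w = 0.19
Rules with consequent 'small': {R1, R2} → strengths 0.80, 0.80
Aggregate via t-conorm [max(a, b)]: 0.80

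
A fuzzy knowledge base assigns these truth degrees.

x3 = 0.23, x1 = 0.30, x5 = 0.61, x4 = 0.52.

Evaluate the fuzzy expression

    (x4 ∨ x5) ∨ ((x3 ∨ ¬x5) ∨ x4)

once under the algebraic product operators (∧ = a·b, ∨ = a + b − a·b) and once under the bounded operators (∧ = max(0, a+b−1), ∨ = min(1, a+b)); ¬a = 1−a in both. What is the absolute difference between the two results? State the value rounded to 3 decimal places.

Under algebraic product:
  x4 ∨ x5 = a + b − a·b on (0.5200, 0.6100) = 0.8128
  ¬x5 = 1 − 0.6100 = 0.3900
  x3 ∨ ¬x5 = a + b − a·b on (0.2300, 0.3900) = 0.5303
  (x3 ∨ ¬x5) ∨ x4 = a + b − a·b on (0.5303, 0.5200) = 0.7745
  (x4 ∨ x5) ∨ ((x3 ∨ ¬x5) ∨ x4) = a + b − a·b on (0.8128, 0.7745) = 0.9578
  → value = 0.9578
Under bounded:
  x4 ∨ x5 = min(1, a+b) on (0.52, 0.61) = 1.00
  ¬x5 = 1 − 0.61 = 0.39
  x3 ∨ ¬x5 = min(1, a+b) on (0.23, 0.39) = 0.62
  (x3 ∨ ¬x5) ∨ x4 = min(1, a+b) on (0.62, 0.52) = 1.00
  (x4 ∨ x5) ∨ ((x3 ∨ ¬x5) ∨ x4) = min(1, a+b) on (1.00, 1.00) = 1.00
  → value = 1.0000
|0.9578 − 1.0000| = 0.042

0.042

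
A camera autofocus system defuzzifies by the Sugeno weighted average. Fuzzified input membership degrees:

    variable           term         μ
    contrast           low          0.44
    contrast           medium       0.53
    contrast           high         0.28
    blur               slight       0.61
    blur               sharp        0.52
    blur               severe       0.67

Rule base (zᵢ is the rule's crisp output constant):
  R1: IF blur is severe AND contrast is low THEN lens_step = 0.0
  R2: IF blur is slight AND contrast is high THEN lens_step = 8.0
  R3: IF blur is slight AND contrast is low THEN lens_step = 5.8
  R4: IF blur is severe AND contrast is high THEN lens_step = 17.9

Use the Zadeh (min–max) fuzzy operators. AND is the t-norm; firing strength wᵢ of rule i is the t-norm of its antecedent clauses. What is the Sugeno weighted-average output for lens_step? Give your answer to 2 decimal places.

6.81

R1 (z=0.0): severe=0.67, low=0.44; AND[min(a, b)] → w = 0.44
R2 (z=8.0): slight=0.61, high=0.28; AND[min(a, b)] → w = 0.28
R3 (z=5.8): slight=0.61, low=0.44; AND[min(a, b)] → w = 0.44
R4 (z=17.9): severe=0.67, high=0.28; AND[min(a, b)] → w = 0.28
Weighted average = (0.44·0.0 + 0.28·8.0 + 0.44·5.8 + 0.28·17.9) / (0.44 + 0.28 + 0.44 + 0.28)
  = 9.8040 / 1.4400 = 6.81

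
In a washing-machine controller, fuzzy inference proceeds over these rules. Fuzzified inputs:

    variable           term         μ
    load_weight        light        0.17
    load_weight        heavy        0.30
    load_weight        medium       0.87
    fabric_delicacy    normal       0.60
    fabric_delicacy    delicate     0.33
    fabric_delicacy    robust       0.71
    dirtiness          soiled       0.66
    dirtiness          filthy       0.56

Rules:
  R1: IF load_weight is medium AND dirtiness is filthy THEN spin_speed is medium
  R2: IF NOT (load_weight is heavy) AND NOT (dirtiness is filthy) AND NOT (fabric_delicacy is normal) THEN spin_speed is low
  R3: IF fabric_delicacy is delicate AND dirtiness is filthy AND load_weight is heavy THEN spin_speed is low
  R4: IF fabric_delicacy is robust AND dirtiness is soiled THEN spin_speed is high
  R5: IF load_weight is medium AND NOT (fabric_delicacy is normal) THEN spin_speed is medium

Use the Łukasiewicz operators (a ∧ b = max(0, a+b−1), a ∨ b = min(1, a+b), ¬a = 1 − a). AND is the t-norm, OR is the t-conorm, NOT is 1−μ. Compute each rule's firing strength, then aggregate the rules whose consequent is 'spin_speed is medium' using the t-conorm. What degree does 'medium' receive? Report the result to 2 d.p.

0.70

R1: medium=0.87, filthy=0.56; AND[max(0, a+b−1)] → w = 0.43
R2: ¬heavy=1−0.30=0.70, ¬filthy=1−0.56=0.44, ¬normal=1−0.60=0.40; AND[max(0, a+b−1)] → w = 0.00
R3: delicate=0.33, filthy=0.56, heavy=0.30; AND[max(0, a+b−1)] → w = 0.00
R4: robust=0.71, soiled=0.66; AND[max(0, a+b−1)] → w = 0.37
R5: medium=0.87, ¬normal=1−0.60=0.40; AND[max(0, a+b−1)] → w = 0.27
Rules with consequent 'medium': {R1, R5} → strengths 0.43, 0.27
Aggregate via t-conorm [min(1, a+b)]: 0.70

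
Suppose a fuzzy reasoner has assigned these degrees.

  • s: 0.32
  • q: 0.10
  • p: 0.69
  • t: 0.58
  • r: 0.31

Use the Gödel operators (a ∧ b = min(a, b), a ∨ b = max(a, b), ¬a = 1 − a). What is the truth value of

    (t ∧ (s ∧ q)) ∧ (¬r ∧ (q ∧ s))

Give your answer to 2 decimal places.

0.10

s ∧ q = min(a, b) on (0.32, 0.10) = 0.10
t ∧ (s ∧ q) = min(a, b) on (0.58, 0.10) = 0.10
¬r = 1 − 0.31 = 0.69
q ∧ s = min(a, b) on (0.10, 0.32) = 0.10
¬r ∧ (q ∧ s) = min(a, b) on (0.69, 0.10) = 0.10
(t ∧ (s ∧ q)) ∧ (¬r ∧ (q ∧ s)) = min(a, b) on (0.10, 0.10) = 0.10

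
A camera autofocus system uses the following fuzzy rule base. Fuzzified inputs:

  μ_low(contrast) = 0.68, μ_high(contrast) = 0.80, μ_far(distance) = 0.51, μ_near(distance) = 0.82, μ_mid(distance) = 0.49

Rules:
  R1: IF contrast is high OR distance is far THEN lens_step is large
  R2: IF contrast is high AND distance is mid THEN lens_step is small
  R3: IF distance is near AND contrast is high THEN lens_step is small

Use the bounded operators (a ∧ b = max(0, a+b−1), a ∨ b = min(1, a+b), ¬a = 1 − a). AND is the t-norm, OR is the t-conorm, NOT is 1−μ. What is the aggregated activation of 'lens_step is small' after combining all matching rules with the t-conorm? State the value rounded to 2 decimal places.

0.91

R1: high=0.80, far=0.51; OR[min(1, a+b)] → w = 1.00
R2: high=0.80, mid=0.49; AND[max(0, a+b−1)] → w = 0.29
R3: near=0.82, high=0.80; AND[max(0, a+b−1)] → w = 0.62
Rules with consequent 'small': {R2, R3} → strengths 0.29, 0.62
Aggregate via t-conorm [min(1, a+b)]: 0.91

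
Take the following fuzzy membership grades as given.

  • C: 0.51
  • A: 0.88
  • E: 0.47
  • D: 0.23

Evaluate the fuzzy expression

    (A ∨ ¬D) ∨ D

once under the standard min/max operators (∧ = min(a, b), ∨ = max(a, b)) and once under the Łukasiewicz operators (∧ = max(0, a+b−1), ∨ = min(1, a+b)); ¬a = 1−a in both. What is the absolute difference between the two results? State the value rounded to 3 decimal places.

0.120

Under standard min/max:
  ¬D = 1 − 0.23 = 0.77
  A ∨ ¬D = max(a, b) on (0.88, 0.77) = 0.88
  (A ∨ ¬D) ∨ D = max(a, b) on (0.88, 0.23) = 0.88
  → value = 0.8800
Under Łukasiewicz:
  ¬D = 1 − 0.23 = 0.77
  A ∨ ¬D = min(1, a+b) on (0.88, 0.77) = 1.00
  (A ∨ ¬D) ∨ D = min(1, a+b) on (1.00, 0.23) = 1.00
  → value = 1.0000
|0.8800 − 1.0000| = 0.120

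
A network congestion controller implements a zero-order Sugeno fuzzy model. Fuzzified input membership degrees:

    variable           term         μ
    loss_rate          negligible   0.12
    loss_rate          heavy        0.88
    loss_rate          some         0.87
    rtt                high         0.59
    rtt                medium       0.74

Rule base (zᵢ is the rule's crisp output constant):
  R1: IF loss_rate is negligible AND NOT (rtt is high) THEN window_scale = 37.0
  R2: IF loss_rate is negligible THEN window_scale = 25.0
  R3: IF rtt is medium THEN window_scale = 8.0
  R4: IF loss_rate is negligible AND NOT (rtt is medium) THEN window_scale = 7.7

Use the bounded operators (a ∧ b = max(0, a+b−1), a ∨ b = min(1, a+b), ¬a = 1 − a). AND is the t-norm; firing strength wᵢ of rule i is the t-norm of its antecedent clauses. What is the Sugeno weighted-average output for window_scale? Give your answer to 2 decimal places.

10.37

R1 (z=37.0): negligible=0.12, ¬high=1−0.59=0.41; AND[max(0, a+b−1)] → w = 0.00
R2 (z=25.0): negligible=0.12 → w = 0.12
R3 (z=8.0): medium=0.74 → w = 0.74
R4 (z=7.7): negligible=0.12, ¬medium=1−0.74=0.26; AND[max(0, a+b−1)] → w = 0.00
Weighted average = (0.00·37.0 + 0.12·25.0 + 0.74·8.0 + 0.00·7.7) / (0.00 + 0.12 + 0.74 + 0.00)
  = 8.9200 / 0.8600 = 10.37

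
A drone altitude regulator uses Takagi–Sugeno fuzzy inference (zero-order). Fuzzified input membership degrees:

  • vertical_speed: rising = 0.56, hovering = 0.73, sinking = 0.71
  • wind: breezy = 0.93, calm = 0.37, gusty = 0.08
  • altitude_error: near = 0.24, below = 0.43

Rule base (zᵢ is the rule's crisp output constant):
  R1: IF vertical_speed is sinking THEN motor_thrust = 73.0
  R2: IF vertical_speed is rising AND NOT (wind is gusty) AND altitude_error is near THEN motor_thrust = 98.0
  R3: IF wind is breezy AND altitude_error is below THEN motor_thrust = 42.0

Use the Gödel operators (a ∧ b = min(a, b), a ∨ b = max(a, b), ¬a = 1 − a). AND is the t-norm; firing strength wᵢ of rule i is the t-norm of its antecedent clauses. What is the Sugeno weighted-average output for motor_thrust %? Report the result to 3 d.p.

R1 (z=73.0): sinking=0.71 → w = 0.71
R2 (z=98.0): rising=0.56, ¬gusty=1−0.08=0.92, near=0.24; AND[min(a, b)] → w = 0.24
R3 (z=42.0): breezy=0.93, below=0.43; AND[min(a, b)] → w = 0.43
Weighted average = (0.71·73.0 + 0.24·98.0 + 0.43·42.0) / (0.71 + 0.24 + 0.43)
  = 93.4100 / 1.3800 = 67.688

67.688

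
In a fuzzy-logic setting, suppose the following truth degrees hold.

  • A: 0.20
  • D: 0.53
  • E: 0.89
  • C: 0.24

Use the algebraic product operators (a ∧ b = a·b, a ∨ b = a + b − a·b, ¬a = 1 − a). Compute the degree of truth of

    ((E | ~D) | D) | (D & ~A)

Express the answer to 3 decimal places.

0.984

~D = 1 − 0.5300 = 0.4700
E | ~D = a + b − a·b on (0.8900, 0.4700) = 0.9417
(E | ~D) | D = a + b − a·b on (0.9417, 0.5300) = 0.9726
~A = 1 − 0.2000 = 0.8000
D & ~A = a·b on (0.5300, 0.8000) = 0.4240
((E | ~D) | D) | (D & ~A) = a + b − a·b on (0.9726, 0.4240) = 0.9842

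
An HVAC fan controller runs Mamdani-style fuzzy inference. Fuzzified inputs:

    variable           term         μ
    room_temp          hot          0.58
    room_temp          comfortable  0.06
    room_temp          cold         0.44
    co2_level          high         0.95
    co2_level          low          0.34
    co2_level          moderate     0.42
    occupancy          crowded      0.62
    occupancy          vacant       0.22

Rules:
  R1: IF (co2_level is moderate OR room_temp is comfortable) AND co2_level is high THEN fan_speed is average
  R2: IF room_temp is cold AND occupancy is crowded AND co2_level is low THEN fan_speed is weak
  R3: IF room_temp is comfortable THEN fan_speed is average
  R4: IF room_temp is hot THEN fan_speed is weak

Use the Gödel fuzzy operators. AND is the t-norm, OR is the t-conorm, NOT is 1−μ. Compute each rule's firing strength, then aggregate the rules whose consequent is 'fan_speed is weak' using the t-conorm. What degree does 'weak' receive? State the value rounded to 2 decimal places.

0.58

R1: (moderate=0.42 OR comfortable=0.06) = 0.42; AND[min(a, b)] with high=0.95 → w = 0.42
R2: cold=0.44, crowded=0.62, low=0.34; AND[min(a, b)] → w = 0.34
R3: comfortable=0.06 → w = 0.06
R4: hot=0.58 → w = 0.58
Rules with consequent 'weak': {R2, R4} → strengths 0.34, 0.58
Aggregate via t-conorm [max(a, b)]: 0.58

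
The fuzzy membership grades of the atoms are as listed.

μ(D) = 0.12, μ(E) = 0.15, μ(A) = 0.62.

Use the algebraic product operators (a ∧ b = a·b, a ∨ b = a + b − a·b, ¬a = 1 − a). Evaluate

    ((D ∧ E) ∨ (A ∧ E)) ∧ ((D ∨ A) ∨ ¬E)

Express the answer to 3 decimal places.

0.104

D ∧ E = a·b on (0.1200, 0.1500) = 0.0180
A ∧ E = a·b on (0.6200, 0.1500) = 0.0930
(D ∧ E) ∨ (A ∧ E) = a + b − a·b on (0.0180, 0.0930) = 0.1093
D ∨ A = a + b − a·b on (0.1200, 0.6200) = 0.6656
¬E = 1 − 0.1500 = 0.8500
(D ∨ A) ∨ ¬E = a + b − a·b on (0.6656, 0.8500) = 0.9498
((D ∧ E) ∨ (A ∧ E)) ∧ ((D ∨ A) ∨ ¬E) = a·b on (0.1093, 0.9498) = 0.1038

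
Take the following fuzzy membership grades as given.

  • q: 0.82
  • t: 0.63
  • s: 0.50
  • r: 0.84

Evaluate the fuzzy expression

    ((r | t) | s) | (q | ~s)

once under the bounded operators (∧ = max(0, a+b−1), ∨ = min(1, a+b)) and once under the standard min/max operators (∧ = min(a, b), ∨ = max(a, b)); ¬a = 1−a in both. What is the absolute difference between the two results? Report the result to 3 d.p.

Under bounded:
  r | t = min(1, a+b) on (0.84, 0.63) = 1.00
  (r | t) | s = min(1, a+b) on (1.00, 0.50) = 1.00
  ~s = 1 − 0.50 = 0.50
  q | ~s = min(1, a+b) on (0.82, 0.50) = 1.00
  ((r | t) | s) | (q | ~s) = min(1, a+b) on (1.00, 1.00) = 1.00
  → value = 1.0000
Under standard min/max:
  r | t = max(a, b) on (0.84, 0.63) = 0.84
  (r | t) | s = max(a, b) on (0.84, 0.50) = 0.84
  ~s = 1 − 0.50 = 0.50
  q | ~s = max(a, b) on (0.82, 0.50) = 0.82
  ((r | t) | s) | (q | ~s) = max(a, b) on (0.84, 0.82) = 0.84
  → value = 0.8400
|1.0000 − 0.8400| = 0.160

0.160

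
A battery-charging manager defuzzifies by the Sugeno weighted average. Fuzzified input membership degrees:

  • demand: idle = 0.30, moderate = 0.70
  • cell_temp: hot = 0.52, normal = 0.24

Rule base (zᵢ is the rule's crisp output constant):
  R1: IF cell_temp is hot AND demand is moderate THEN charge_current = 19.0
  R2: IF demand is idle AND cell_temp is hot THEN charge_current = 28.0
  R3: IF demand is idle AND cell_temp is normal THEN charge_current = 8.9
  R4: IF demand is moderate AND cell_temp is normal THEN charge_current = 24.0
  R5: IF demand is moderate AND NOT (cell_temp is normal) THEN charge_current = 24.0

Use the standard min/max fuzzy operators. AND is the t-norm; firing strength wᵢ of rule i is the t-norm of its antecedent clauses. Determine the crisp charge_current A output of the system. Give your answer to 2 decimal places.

21.49

R1 (z=19.0): hot=0.52, moderate=0.70; AND[min(a, b)] → w = 0.52
R2 (z=28.0): idle=0.30, hot=0.52; AND[min(a, b)] → w = 0.30
R3 (z=8.9): idle=0.30, normal=0.24; AND[min(a, b)] → w = 0.24
R4 (z=24.0): moderate=0.70, normal=0.24; AND[min(a, b)] → w = 0.24
R5 (z=24.0): moderate=0.70, ¬normal=1−0.24=0.76; AND[min(a, b)] → w = 0.70
Weighted average = (0.52·19.0 + 0.30·28.0 + 0.24·8.9 + 0.24·24.0 + 0.70·24.0) / (0.52 + 0.30 + 0.24 + 0.24 + 0.70)
  = 42.9760 / 2.0000 = 21.49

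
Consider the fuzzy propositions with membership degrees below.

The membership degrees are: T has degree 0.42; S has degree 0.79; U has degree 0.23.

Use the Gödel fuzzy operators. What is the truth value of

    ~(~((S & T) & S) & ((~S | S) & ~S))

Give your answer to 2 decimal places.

S & T = min(a, b) on (0.79, 0.42) = 0.42
(S & T) & S = min(a, b) on (0.42, 0.79) = 0.42
~((S & T) & S) = 1 − 0.42 = 0.58
~S = 1 − 0.79 = 0.21
~S | S = max(a, b) on (0.21, 0.79) = 0.79
~S = 1 − 0.79 = 0.21
(~S | S) & ~S = min(a, b) on (0.79, 0.21) = 0.21
~((S & T) & S) & ((~S | S) & ~S) = min(a, b) on (0.58, 0.21) = 0.21
~(~((S & T) & S) & ((~S | S) & ~S)) = 1 − 0.21 = 0.79

0.79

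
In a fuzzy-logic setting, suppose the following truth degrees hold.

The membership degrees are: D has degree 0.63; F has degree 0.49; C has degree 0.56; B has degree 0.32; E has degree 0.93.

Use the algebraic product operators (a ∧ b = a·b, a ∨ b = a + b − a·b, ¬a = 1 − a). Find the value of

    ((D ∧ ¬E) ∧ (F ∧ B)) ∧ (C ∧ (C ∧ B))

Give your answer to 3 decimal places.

¬E = 1 − 0.9300 = 0.0700
D ∧ ¬E = a·b on (0.6300, 0.0700) = 0.0441
F ∧ B = a·b on (0.4900, 0.3200) = 0.1568
(D ∧ ¬E) ∧ (F ∧ B) = a·b on (0.0441, 0.1568) = 0.0069
C ∧ B = a·b on (0.5600, 0.3200) = 0.1792
C ∧ (C ∧ B) = a·b on (0.5600, 0.1792) = 0.1004
((D ∧ ¬E) ∧ (F ∧ B)) ∧ (C ∧ (C ∧ B)) = a·b on (0.0069, 0.1004) = 0.0007

0.001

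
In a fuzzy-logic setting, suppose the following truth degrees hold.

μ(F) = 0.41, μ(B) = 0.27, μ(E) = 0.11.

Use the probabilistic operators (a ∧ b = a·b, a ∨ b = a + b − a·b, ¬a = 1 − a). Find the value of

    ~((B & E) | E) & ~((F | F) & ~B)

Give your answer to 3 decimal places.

B & E = a·b on (0.2700, 0.1100) = 0.0297
(B & E) | E = a + b − a·b on (0.0297, 0.1100) = 0.1364
~((B & E) | E) = 1 − 0.1364 = 0.8636
F | F = a + b − a·b on (0.4100, 0.4100) = 0.6519
~B = 1 − 0.2700 = 0.7300
(F | F) & ~B = a·b on (0.6519, 0.7300) = 0.4759
~((F | F) & ~B) = 1 − 0.4759 = 0.5241
~((B & E) | E) & ~((F | F) & ~B) = a·b on (0.8636, 0.5241) = 0.4526

0.453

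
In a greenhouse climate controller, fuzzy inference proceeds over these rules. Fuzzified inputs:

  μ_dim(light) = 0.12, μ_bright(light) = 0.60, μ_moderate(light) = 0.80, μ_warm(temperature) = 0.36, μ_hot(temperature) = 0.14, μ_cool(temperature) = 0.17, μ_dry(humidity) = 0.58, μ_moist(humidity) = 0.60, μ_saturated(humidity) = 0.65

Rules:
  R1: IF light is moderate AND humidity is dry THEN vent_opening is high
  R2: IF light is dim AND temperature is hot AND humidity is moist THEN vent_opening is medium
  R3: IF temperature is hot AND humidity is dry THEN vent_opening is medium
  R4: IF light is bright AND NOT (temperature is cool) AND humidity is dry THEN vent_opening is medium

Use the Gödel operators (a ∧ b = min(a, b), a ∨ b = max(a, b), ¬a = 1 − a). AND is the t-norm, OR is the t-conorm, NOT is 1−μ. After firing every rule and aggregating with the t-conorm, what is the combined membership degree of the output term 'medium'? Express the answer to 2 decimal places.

0.58

R1: moderate=0.80, dry=0.58; AND[min(a, b)] → w = 0.58
R2: dim=0.12, hot=0.14, moist=0.60; AND[min(a, b)] → w = 0.12
R3: hot=0.14, dry=0.58; AND[min(a, b)] → w = 0.14
R4: bright=0.60, ¬cool=1−0.17=0.83, dry=0.58; AND[min(a, b)] → w = 0.58
Rules with consequent 'medium': {R2, R3, R4} → strengths 0.12, 0.14, 0.58
Aggregate via t-conorm [max(a, b)]: 0.58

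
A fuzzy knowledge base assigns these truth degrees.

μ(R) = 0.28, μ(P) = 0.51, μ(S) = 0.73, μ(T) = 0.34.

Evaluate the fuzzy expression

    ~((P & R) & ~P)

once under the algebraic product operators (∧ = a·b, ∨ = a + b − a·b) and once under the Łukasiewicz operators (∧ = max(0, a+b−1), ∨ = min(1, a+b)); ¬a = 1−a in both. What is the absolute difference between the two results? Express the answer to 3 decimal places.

0.070

Under algebraic product:
  P & R = a·b on (0.5100, 0.2800) = 0.1428
  ~P = 1 − 0.5100 = 0.4900
  (P & R) & ~P = a·b on (0.1428, 0.4900) = 0.0700
  ~((P & R) & ~P) = 1 − 0.0700 = 0.9300
  → value = 0.9300
Under Łukasiewicz:
  P & R = max(0, a+b−1) on (0.51, 0.28) = 0.00
  ~P = 1 − 0.51 = 0.49
  (P & R) & ~P = max(0, a+b−1) on (0.00, 0.49) = 0.00
  ~((P & R) & ~P) = 1 − 0.00 = 1.00
  → value = 1.0000
|0.9300 − 1.0000| = 0.070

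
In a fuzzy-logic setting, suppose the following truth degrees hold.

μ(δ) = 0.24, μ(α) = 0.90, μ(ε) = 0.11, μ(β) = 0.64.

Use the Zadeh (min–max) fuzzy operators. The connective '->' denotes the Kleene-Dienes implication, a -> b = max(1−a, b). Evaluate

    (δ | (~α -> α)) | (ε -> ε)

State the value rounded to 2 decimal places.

~α = 1 − 0.90 = 0.10
~α -> α  [Kleene-Dienes: max(1−a, b)] with a=0.10, b=0.90 → 0.90
δ | (~α -> α) = max(a, b) on (0.24, 0.90) = 0.90
ε -> ε  [Kleene-Dienes: max(1−a, b)] with a=0.11, b=0.11 → 0.89
(δ | (~α -> α)) | (ε -> ε) = max(a, b) on (0.90, 0.89) = 0.90

0.90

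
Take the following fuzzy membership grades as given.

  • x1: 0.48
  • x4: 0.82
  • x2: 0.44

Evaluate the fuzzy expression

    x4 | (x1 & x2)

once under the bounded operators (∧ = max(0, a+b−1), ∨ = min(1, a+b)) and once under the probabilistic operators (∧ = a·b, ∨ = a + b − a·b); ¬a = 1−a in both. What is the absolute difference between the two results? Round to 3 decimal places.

0.038

Under bounded:
  x1 & x2 = max(0, a+b−1) on (0.48, 0.44) = 0.00
  x4 | (x1 & x2) = min(1, a+b) on (0.82, 0.00) = 0.82
  → value = 0.8200
Under probabilistic:
  x1 & x2 = a·b on (0.4800, 0.4400) = 0.2112
  x4 | (x1 & x2) = a + b − a·b on (0.8200, 0.2112) = 0.8580
  → value = 0.8580
|0.8200 − 0.8580| = 0.038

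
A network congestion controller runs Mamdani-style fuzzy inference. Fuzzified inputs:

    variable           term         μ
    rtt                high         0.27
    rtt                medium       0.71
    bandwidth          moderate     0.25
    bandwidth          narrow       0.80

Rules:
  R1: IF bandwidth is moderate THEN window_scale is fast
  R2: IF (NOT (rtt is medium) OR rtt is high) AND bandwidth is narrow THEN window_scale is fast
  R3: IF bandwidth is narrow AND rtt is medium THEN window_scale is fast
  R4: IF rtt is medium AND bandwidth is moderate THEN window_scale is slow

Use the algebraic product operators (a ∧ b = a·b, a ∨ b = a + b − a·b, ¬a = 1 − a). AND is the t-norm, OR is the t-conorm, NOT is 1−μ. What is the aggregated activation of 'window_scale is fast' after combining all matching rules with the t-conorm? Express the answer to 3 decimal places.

0.801

R1: moderate=0.25 → w = 0.2500
R2: (¬medium=1−0.71=0.29 OR high=0.27) = 0.4817; AND[a·b] with narrow=0.80 → w = 0.3854
R3: narrow=0.80, medium=0.71; AND[a·b] → w = 0.5680
R4: medium=0.71, moderate=0.25; AND[a·b] → w = 0.1775
Rules with consequent 'fast': {R1, R2, R3} → strengths 0.2500, 0.3854, 0.5680
Aggregate via t-conorm [a + b − a·b]: 0.8009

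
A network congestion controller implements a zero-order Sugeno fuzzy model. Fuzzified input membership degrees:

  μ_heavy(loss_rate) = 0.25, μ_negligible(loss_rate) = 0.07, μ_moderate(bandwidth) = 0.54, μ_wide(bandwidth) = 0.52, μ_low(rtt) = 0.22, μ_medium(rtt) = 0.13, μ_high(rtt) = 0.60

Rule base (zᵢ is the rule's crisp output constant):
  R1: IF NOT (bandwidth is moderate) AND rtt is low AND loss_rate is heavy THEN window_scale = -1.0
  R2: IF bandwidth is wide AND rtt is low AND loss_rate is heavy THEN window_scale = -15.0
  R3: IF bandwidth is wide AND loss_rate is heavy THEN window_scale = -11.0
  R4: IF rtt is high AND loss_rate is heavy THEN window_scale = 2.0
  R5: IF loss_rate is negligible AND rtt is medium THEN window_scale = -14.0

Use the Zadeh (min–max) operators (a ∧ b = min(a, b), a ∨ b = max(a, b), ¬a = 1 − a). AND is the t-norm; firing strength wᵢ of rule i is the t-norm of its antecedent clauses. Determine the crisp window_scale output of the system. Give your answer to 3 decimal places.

-6.683

R1 (z=-1.0): ¬moderate=1−0.54=0.46, low=0.22, heavy=0.25; AND[min(a, b)] → w = 0.22
R2 (z=-15.0): wide=0.52, low=0.22, heavy=0.25; AND[min(a, b)] → w = 0.22
R3 (z=-11.0): wide=0.52, heavy=0.25; AND[min(a, b)] → w = 0.25
R4 (z=2.0): high=0.60, heavy=0.25; AND[min(a, b)] → w = 0.25
R5 (z=-14.0): negligible=0.07, medium=0.13; AND[min(a, b)] → w = 0.07
Weighted average = (0.22·-1.0 + 0.22·-15.0 + 0.25·-11.0 + 0.25·2.0 + 0.07·-14.0) / (0.22 + 0.22 + 0.25 + 0.25 + 0.07)
  = -6.7500 / 1.0100 = -6.683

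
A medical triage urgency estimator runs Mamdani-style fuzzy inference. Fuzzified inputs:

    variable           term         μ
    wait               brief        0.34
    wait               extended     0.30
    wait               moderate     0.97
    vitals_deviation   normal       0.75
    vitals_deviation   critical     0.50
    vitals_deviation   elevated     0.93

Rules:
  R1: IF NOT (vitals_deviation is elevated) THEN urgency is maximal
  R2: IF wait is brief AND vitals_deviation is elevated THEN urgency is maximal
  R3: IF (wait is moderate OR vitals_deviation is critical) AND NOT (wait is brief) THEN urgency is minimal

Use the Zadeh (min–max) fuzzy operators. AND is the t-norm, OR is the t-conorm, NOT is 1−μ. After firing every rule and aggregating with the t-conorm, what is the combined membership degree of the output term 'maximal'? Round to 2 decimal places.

0.34

R1: ¬elevated=1−0.93=0.07 → w = 0.07
R2: brief=0.34, elevated=0.93; AND[min(a, b)] → w = 0.34
R3: (moderate=0.97 OR critical=0.50) = 0.97; AND[min(a, b)] with ¬brief=1−0.34=0.66 → w = 0.66
Rules with consequent 'maximal': {R1, R2} → strengths 0.07, 0.34
Aggregate via t-conorm [max(a, b)]: 0.34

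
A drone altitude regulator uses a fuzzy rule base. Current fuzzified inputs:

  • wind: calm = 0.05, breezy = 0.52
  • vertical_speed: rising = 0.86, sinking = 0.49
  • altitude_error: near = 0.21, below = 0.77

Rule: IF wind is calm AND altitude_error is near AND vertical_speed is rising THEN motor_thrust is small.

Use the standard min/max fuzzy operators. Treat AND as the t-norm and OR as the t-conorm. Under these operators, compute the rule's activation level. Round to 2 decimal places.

0.05

firing strength: calm=0.05, near=0.21, rising=0.86; AND[min(a, b)] → w = 0.05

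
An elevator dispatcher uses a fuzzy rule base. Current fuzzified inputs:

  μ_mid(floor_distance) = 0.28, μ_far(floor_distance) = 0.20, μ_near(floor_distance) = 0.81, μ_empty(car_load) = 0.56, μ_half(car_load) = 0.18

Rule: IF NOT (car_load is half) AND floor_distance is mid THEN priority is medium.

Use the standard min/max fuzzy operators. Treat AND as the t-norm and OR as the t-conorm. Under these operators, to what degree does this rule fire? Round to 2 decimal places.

0.28

firing strength: ¬half=1−0.18=0.82, mid=0.28; AND[min(a, b)] → w = 0.28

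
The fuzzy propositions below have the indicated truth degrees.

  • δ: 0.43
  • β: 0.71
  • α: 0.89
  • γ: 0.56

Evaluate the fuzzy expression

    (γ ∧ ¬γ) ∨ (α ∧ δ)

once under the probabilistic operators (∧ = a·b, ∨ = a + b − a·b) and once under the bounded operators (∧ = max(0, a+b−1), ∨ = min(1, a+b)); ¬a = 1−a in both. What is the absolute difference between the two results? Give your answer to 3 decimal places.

Under probabilistic:
  ¬γ = 1 − 0.5600 = 0.4400
  γ ∧ ¬γ = a·b on (0.5600, 0.4400) = 0.2464
  α ∧ δ = a·b on (0.8900, 0.4300) = 0.3827
  (γ ∧ ¬γ) ∨ (α ∧ δ) = a + b − a·b on (0.2464, 0.3827) = 0.5348
  → value = 0.5348
Under bounded:
  ¬γ = 1 − 0.56 = 0.44
  γ ∧ ¬γ = max(0, a+b−1) on (0.56, 0.44) = 0.00
  α ∧ δ = max(0, a+b−1) on (0.89, 0.43) = 0.32
  (γ ∧ ¬γ) ∨ (α ∧ δ) = min(1, a+b) on (0.00, 0.32) = 0.32
  → value = 0.3200
|0.5348 − 0.3200| = 0.215

0.215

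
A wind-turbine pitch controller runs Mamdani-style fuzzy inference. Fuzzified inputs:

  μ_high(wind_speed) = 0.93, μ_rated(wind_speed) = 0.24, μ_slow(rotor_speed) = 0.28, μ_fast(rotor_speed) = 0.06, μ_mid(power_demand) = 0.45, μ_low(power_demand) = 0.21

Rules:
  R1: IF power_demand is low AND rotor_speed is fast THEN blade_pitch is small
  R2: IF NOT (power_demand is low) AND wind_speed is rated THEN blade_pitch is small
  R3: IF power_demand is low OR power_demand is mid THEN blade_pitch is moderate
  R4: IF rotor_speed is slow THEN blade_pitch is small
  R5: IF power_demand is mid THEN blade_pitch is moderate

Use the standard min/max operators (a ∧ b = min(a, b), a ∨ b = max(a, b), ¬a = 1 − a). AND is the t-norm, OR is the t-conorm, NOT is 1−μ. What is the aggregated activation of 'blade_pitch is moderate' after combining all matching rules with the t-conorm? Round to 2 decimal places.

R1: low=0.21, fast=0.06; AND[min(a, b)] → w = 0.06
R2: ¬low=1−0.21=0.79, rated=0.24; AND[min(a, b)] → w = 0.24
R3: low=0.21, mid=0.45; OR[max(a, b)] → w = 0.45
R4: slow=0.28 → w = 0.28
R5: mid=0.45 → w = 0.45
Rules with consequent 'moderate': {R3, R5} → strengths 0.45, 0.45
Aggregate via t-conorm [max(a, b)]: 0.45

0.45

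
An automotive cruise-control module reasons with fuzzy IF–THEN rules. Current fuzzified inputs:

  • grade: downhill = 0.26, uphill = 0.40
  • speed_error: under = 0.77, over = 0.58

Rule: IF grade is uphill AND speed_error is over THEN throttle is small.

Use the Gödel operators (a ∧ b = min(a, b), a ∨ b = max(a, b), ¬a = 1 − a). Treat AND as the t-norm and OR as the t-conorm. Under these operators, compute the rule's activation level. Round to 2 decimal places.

firing strength: uphill=0.40, over=0.58; AND[min(a, b)] → w = 0.40

0.40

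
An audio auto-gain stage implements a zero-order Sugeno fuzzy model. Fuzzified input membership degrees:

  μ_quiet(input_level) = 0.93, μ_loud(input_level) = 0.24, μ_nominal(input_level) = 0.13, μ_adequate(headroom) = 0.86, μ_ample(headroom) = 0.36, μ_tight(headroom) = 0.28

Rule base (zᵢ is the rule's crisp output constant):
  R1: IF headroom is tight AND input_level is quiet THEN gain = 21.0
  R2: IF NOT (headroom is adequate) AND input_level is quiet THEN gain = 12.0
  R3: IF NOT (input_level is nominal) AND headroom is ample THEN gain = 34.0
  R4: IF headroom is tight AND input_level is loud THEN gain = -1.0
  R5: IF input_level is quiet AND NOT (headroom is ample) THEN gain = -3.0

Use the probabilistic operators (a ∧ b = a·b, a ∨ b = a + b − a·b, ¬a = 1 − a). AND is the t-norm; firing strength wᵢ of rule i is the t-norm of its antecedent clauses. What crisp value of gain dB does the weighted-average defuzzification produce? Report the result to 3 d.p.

11.585

R1 (z=21.0): tight=0.28, quiet=0.93; AND[a·b] → w = 0.2604
R2 (z=12.0): ¬adequate=1−0.86=0.14, quiet=0.93; AND[a·b] → w = 0.1302
R3 (z=34.0): ¬nominal=1−0.13=0.87, ample=0.36; AND[a·b] → w = 0.3132
R4 (z=-1.0): tight=0.28, loud=0.24; AND[a·b] → w = 0.0672
R5 (z=-3.0): quiet=0.93, ¬ample=1−0.36=0.64; AND[a·b] → w = 0.5952
Weighted average = (0.2604·21.0 + 0.1302·12.0 + 0.3132·34.0 + 0.0672·-1.0 + 0.5952·-3.0) / (0.2604 + 0.1302 + 0.3132 + 0.0672 + 0.5952)
  = 15.8268 / 1.3662 = 11.585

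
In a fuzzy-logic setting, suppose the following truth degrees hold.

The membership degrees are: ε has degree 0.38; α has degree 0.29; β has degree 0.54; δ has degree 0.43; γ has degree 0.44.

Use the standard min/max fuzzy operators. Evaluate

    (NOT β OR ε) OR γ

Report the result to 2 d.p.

0.46

NOT β = 1 − 0.54 = 0.46
NOT β OR ε = max(a, b) on (0.46, 0.38) = 0.46
(NOT β OR ε) OR γ = max(a, b) on (0.46, 0.44) = 0.46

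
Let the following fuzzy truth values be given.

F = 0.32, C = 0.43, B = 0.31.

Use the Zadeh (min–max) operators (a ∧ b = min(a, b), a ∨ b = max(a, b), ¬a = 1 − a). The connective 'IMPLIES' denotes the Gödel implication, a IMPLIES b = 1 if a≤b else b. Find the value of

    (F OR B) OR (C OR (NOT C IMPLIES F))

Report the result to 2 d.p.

F OR B = max(a, b) on (0.32, 0.31) = 0.32
NOT C = 1 − 0.43 = 0.57
NOT C IMPLIES F  [Gödel: 1 if a≤b else b] with a=0.57, b=0.32 → 0.32
C OR (NOT C IMPLIES F) = max(a, b) on (0.43, 0.32) = 0.43
(F OR B) OR (C OR (NOT C IMPLIES F)) = max(a, b) on (0.32, 0.43) = 0.43

0.43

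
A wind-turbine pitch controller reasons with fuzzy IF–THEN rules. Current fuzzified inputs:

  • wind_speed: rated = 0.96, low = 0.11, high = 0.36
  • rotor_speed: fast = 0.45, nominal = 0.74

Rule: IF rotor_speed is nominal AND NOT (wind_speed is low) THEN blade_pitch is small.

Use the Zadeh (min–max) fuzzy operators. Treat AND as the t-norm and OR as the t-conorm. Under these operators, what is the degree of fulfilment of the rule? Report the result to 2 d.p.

firing strength: nominal=0.74, ¬low=1−0.11=0.89; AND[min(a, b)] → w = 0.74

0.74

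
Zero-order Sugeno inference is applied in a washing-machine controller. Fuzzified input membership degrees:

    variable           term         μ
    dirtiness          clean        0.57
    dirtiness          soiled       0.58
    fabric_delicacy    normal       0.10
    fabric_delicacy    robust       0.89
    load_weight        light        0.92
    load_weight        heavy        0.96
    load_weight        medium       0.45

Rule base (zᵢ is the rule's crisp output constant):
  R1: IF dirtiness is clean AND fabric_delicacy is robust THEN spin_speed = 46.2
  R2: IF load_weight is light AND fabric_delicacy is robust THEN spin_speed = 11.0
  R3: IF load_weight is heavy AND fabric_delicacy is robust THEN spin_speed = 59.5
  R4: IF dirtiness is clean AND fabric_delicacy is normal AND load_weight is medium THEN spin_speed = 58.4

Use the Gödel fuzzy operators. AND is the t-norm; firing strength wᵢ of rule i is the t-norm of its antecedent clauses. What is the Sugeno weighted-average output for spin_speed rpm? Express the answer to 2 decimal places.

38.74

R1 (z=46.2): clean=0.57, robust=0.89; AND[min(a, b)] → w = 0.57
R2 (z=11.0): light=0.92, robust=0.89; AND[min(a, b)] → w = 0.89
R3 (z=59.5): heavy=0.96, robust=0.89; AND[min(a, b)] → w = 0.89
R4 (z=58.4): clean=0.57, normal=0.10, medium=0.45; AND[min(a, b)] → w = 0.10
Weighted average = (0.57·46.2 + 0.89·11.0 + 0.89·59.5 + 0.10·58.4) / (0.57 + 0.89 + 0.89 + 0.10)
  = 94.9190 / 2.4500 = 38.74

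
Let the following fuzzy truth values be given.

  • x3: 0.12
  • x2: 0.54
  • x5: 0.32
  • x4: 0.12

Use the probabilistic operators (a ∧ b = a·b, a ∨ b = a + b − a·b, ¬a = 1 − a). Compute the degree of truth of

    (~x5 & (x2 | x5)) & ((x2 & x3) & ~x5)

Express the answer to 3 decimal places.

~x5 = 1 − 0.3200 = 0.6800
x2 | x5 = a + b − a·b on (0.5400, 0.3200) = 0.6872
~x5 & (x2 | x5) = a·b on (0.6800, 0.6872) = 0.4673
x2 & x3 = a·b on (0.5400, 0.1200) = 0.0648
~x5 = 1 − 0.3200 = 0.6800
(x2 & x3) & ~x5 = a·b on (0.0648, 0.6800) = 0.0441
(~x5 & (x2 | x5)) & ((x2 & x3) & ~x5) = a·b on (0.4673, 0.0441) = 0.0206

0.021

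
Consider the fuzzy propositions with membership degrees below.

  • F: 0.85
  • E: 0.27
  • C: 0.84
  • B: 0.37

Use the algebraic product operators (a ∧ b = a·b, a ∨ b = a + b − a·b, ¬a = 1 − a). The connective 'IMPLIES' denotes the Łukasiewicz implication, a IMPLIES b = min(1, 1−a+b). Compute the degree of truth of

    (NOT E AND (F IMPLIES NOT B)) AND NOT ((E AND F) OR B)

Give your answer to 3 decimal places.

NOT E = 1 − 0.2700 = 0.7300
NOT B = 1 − 0.3700 = 0.6300
F IMPLIES NOT B  [Łukasiewicz: min(1, 1−a+b)] with a=0.8500, b=0.6300 → 0.7800
NOT E AND (F IMPLIES NOT B) = a·b on (0.7300, 0.7800) = 0.5694
E AND F = a·b on (0.2700, 0.8500) = 0.2295
(E AND F) OR B = a + b − a·b on (0.2295, 0.3700) = 0.5146
NOT ((E AND F) OR B) = 1 − 0.5146 = 0.4854
(NOT E AND (F IMPLIES NOT B)) AND NOT ((E AND F) OR B) = a·b on (0.5694, 0.4854) = 0.2764

0.276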